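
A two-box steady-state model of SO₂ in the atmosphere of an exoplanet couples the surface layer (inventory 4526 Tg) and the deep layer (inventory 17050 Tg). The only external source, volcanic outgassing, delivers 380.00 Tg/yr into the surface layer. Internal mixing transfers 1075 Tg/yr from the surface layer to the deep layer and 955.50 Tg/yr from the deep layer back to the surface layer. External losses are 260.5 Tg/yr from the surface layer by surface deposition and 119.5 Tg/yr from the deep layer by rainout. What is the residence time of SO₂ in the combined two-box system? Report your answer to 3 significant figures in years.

Residence time in the combined system uses the total inventory and the total *external* removal — internal exchanges between the two boxes cancel.
M_total = 4526 + 17050 = 21576 Tg.
ΣF_external_out = 260.5 + 119.5 = 380.00 Tg/yr.
τ = M_total / ΣF_ext = 21576 / 380.00 = 56.78 yr.

56.8 yr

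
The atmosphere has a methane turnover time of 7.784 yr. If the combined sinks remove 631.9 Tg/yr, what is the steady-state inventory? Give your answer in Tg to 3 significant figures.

τ = M/F ⇒ M = τ × F = 7.784 × 631.9 = 4919 Tg.

4920 Tg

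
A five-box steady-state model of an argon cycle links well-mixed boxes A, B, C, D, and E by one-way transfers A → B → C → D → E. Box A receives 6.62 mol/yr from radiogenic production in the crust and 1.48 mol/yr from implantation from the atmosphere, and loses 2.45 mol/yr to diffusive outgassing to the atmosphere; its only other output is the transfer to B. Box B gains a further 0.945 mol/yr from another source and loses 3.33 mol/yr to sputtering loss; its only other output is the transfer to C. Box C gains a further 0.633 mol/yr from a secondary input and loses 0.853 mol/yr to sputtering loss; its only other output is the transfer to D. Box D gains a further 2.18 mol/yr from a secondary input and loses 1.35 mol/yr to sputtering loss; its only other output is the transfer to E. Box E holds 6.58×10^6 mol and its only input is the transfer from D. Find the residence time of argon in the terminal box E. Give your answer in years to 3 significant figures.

1.70×10^6 yr

Box A: F(A→B) = (6.62 + 1.48) − 2.45 = 5.6500 mol/yr.
Box B: F(B→C) = (5.6500 + 0.945) − 3.33 = 3.2650 mol/yr.
Box C: F(C→D) = (3.2650 + 0.633) − 0.853 = 3.0450 mol/yr.
Box D: F(D→E) = (3.0450 + 2.18) − 1.35 = 3.8750 mol/yr.
Box E throughput = its input = 3.8750 mol/yr; τ = 6.58×10^6 / 3.8750 = 1.698×10^6 yr.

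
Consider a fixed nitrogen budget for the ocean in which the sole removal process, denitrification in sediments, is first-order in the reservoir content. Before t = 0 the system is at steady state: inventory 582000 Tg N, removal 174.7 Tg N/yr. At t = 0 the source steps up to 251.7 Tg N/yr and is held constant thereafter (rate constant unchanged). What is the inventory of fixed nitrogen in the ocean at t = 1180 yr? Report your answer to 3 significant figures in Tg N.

659000 Tg N

τ = M₀/F₀ = 582000/174.7 = 3331 yr; rate constant k = 1/τ.
New steady state M_∞ = F₁/k = F₁·τ = 251.7 × 3331 = 838520 Tg N.
M(t) = M_∞ + (M₀ − M_∞)·e^(−t/τ); t/τ = 1180/3331 = 0.3542, so e^(−t/τ) = 0.7017.
M(t) = 838520 − 256500 × 0.7017 = 658510 Tg N.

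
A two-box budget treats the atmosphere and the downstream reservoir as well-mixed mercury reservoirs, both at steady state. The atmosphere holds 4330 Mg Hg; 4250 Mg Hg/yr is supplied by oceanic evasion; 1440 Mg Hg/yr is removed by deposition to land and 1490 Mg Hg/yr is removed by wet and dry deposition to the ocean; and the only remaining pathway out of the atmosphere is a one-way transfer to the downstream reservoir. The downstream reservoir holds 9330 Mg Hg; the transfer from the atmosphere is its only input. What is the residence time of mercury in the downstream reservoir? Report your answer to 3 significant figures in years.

7.07 yr

Balance the atmosphere: ΣF_in = 4250.0 Mg Hg/yr.
Transfer to the downstream reservoir = ΣF_in − (1440 + 1490) = 1320.0 Mg Hg/yr.
At steady state the output of the downstream reservoir equals its input, 1320.0 Mg Hg/yr.
τ = M / F = 9330 / 1320.0 = 7.068 yr.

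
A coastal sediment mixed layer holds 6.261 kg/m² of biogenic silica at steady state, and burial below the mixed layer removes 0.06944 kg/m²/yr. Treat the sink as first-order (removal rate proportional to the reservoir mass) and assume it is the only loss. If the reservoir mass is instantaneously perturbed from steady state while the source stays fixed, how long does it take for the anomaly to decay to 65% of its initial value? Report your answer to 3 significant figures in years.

For a linear reservoir the anomaly decays as exp(−t/τ) with τ = M/F = 6.261/0.06944 = 90.16 yr.
exp(−t/τ) = 0.65 ⇒ t = −τ ln(0.65) = 90.16 × 0.4308 = 38.84 yr.

38.8 yr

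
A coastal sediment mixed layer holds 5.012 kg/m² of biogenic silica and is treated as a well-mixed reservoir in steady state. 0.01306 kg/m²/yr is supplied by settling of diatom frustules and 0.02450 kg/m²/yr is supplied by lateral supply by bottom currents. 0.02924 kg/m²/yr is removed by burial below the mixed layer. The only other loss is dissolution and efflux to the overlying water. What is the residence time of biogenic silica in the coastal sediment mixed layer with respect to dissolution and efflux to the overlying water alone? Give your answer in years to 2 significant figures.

At steady state ΣF_in = ΣF_out.
ΣF_in = 0.01306 + 0.02450 = 0.037560 kg/m²/yr.
Dissolution and efflux to the overlying water flux = ΣF_in − (0.02924) = 0.037560 − 0.02924 = 0.008320 kg/m²/yr.
τ = M / F = 5.012 / 0.008320 = 602.4 yr.

600 yr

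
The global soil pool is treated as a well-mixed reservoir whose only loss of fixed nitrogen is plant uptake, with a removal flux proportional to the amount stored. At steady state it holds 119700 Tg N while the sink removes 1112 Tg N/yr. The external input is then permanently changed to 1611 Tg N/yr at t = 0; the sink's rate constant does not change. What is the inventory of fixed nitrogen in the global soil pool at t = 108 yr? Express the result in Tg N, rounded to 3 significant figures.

154000 Tg N

The sink rate constant is k = F₀/M₀ = 1112/119700 = 0.009290 yr⁻¹.
Solving dM/dt = F₁ − kM with M(0) = M₀ gives M(t) = F₁/k + (M₀ − F₁/k)·e^(−kt).
F₁/k = 1611/0.009290 = 173410 Tg N; kt = 0.009290 × 108 = 1.003, e^(−kt) = 0.3667.
M(108) = 173410 + (119700 − 173410) × 0.3667 = 173410 − 19700 = 153720 Tg N.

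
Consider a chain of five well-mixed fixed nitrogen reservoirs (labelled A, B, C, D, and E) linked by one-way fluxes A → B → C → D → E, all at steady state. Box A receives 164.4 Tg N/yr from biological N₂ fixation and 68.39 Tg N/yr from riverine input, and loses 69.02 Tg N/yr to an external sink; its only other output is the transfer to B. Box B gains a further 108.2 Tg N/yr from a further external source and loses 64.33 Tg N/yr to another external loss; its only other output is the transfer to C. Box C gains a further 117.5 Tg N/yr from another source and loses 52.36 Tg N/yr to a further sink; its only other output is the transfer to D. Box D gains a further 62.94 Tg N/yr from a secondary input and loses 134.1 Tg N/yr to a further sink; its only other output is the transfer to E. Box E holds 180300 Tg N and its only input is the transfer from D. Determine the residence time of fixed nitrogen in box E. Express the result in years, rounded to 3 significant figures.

Box A: F(A→B) = (164.4 + 68.39) − 69.02 = 163.77 Tg N/yr.
Box B: F(B→C) = (163.77 + 108.2) − 64.33 = 207.64 Tg N/yr.
Box C: F(C→D) = (207.64 + 117.5) − 52.36 = 272.78 Tg N/yr.
Box D: F(D→E) = (272.78 + 62.94) − 134.1 = 201.62 Tg N/yr.
Box E throughput = its input = 201.62 Tg N/yr; τ = 180300 / 201.62 = 894.3 yr.

894 yr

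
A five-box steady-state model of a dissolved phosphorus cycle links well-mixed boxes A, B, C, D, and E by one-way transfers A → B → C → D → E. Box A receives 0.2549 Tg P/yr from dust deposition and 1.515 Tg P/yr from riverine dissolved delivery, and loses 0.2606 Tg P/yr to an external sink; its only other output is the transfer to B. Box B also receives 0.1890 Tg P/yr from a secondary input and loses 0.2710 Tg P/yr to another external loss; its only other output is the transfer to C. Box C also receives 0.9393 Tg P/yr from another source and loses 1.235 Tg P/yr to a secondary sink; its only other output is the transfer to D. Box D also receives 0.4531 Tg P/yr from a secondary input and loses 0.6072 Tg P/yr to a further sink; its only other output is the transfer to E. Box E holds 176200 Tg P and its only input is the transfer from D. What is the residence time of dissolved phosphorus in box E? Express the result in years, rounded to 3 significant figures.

180000 yr

Box A: F(A→B) = (0.2549 + 1.515) − 0.2606 = 1.5093 Tg P/yr.
Box B: F(B→C) = (1.5093 + 0.1890) − 0.2710 = 1.4273 Tg P/yr.
Box C: F(C→D) = (1.4273 + 0.9393) − 1.235 = 1.1316 Tg P/yr.
Box D: F(D→E) = (1.1316 + 0.4531) − 0.6072 = 0.97750 Tg P/yr.
Box E throughput = its input = 0.97750 Tg P/yr; τ = 176200 / 0.97750 = 180300 yr.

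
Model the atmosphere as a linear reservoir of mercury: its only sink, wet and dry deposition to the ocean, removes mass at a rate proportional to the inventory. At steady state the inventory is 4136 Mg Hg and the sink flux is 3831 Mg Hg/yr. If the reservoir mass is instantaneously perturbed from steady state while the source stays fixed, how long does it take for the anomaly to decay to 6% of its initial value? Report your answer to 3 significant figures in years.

For a linear reservoir the anomaly decays as exp(−t/τ) with τ = M/F = 4136/3831 = 1.080 yr.
exp(−t/τ) = 0.06 ⇒ t = −τ ln(0.06) = 1.080 × 2.813 = 3.037 yr.

3.04 yr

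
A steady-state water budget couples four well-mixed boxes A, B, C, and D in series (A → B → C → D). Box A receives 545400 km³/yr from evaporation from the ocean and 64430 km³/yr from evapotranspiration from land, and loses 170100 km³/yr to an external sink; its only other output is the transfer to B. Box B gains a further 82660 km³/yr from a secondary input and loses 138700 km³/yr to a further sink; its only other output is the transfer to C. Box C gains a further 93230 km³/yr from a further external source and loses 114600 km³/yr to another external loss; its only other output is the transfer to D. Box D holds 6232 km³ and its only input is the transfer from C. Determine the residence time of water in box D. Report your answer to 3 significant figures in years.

0.0172 yr

Box A: F(A→B) = (545400 + 64430) − 170100 = 439730 km³/yr.
Box B: F(B→C) = (439730 + 82660) − 138700 = 383690 km³/yr.
Box C: F(C→D) = (383690 + 93230) − 114600 = 362320 km³/yr.
Box D throughput = its input = 362320 km³/yr; τ = 6232 / 362320 = 0.01720 yr.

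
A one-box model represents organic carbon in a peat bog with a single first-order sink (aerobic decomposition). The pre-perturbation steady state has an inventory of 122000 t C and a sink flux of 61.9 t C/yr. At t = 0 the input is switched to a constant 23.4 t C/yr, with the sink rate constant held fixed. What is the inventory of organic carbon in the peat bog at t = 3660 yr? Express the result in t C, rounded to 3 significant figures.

The sink rate constant is k = F₀/M₀ = 61.9/122000 = 0.0005074 yr⁻¹.
Solving dM/dt = F₁ − kM with M(0) = M₀ gives M(t) = F₁/k + (M₀ − F₁/k)·e^(−kt).
F₁/k = 23.4/0.0005074 = 46120 t C; kt = 0.0005074 × 3660 = 1.857, e^(−kt) = 0.1561.
M(3660) = 46120 + (122000 − 46120) × 0.1561 = 46120 + 11850 = 57968 t C.

58000 t C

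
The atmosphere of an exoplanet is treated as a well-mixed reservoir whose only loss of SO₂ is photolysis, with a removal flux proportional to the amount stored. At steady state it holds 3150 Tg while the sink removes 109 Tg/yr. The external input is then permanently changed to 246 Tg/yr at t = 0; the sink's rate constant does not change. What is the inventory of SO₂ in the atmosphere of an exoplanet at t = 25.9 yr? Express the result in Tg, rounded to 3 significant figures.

5490 Tg

τ = M₀/F₀ = 3150/109 = 28.90 yr; rate constant k = 1/τ.
New steady state M_∞ = F₁/k = F₁·τ = 246 × 28.90 = 7109.2 Tg.
M(t) = M_∞ + (M₀ − M_∞)·e^(−t/τ); t/τ = 25.9/28.90 = 0.8962, so e^(−t/τ) = 0.4081.
M(t) = 7109.2 − 3959 × 0.4081 = 5493.4 Tg.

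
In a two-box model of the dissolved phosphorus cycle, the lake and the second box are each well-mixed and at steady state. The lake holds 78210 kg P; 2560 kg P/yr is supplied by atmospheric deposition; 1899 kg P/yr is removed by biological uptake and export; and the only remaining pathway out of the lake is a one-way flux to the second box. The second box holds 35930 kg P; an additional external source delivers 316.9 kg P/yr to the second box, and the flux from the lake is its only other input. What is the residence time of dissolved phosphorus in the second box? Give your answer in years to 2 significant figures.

Balance the lake: ΣF_in = 2560.0 kg P/yr.
Flux to the second box = ΣF_in − (1899) = 661.00 kg P/yr.
Total input to the second box = 661.00 + 316.9 = 977.90 kg P/yr; at steady state this equals its total output.
τ = M / F = 35930 / 977.90 = 36.74 yr.

37 yr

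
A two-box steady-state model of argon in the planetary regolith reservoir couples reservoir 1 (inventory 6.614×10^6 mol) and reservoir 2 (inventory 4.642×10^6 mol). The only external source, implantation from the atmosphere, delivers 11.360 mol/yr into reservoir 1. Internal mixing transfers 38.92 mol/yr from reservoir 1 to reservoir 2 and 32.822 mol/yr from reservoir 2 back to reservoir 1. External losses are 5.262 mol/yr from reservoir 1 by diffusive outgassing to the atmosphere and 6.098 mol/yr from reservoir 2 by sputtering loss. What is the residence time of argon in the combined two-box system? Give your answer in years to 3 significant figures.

Treat the two boxes together as one reservoir: the mixing fluxes between them are internal recycling, so τ = ΣM / Σ(external losses).
M_total = 6.614×10^6 + 4.642×10^6 = 1.1256×10^7 mol.
ΣF_external_out = 5.262 + 6.098 = 11.360 mol/yr.
τ = M_total / ΣF_ext = 1.1256×10^7 / 11.360 = 990800 yr.

991000 yr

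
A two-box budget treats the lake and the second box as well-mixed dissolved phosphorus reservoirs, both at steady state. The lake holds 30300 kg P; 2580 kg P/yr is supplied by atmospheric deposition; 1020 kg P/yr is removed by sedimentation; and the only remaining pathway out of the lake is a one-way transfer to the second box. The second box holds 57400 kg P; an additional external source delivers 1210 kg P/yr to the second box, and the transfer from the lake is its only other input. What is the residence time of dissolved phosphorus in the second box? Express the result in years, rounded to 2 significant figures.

21 yr

Balance the lake: ΣF_in = 2580.0 kg P/yr.
Transfer to the second box = ΣF_in − (1020) = 1560.0 kg P/yr.
Total input to the second box = 1560.0 + 1210 = 2770.0 kg P/yr; at steady state this equals its total output.
τ = M / F = 57400 / 2770.0 = 20.72 yr.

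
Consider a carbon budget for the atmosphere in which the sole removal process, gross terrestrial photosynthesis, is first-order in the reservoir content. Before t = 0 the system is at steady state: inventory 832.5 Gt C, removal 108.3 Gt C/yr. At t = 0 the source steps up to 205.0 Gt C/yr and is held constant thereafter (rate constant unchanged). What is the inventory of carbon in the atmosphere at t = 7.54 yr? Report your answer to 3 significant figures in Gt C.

1300 Gt C

Residence time τ = M₀/F₀ = 7.687 yr. The eventual steady state is M_∞ = M₀·(F₁/F₀) = 832.5 × 205.0/108.3 = 1575.8 Gt C.
The anomaly ΔM(t) = M(t) − M_∞ decays as ΔM₀·e^(−t/τ) with ΔM₀ = 832.5 − 1575.8 = −743.3 Gt C.
At t = 7.54 yr, e^(−t/τ) = e^(−0.9809) = 0.3750, so ΔM = −278.7 Gt C and M = 1575.8 − 278.7 = 1297.1 Gt C.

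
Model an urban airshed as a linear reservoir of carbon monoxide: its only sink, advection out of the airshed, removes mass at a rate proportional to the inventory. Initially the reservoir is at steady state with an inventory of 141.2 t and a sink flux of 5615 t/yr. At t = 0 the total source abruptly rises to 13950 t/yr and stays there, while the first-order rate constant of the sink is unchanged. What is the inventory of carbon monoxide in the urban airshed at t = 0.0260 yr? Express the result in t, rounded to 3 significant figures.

Residence time τ = M₀/F₀ = 0.02515 yr. The eventual steady state is M_∞ = M₀·(F₁/F₀) = 141.2 × 13950/5615 = 350.80 t.
The anomaly ΔM(t) = M(t) − M_∞ decays as ΔM₀·e^(−t/τ) with ΔM₀ = 141.2 − 350.80 = −209.6 t.
At t = 0.0260 yr, e^(−t/τ) = e^(−1.034) = 0.3556, so ΔM = −74.54 t and M = 350.80 − 74.54 = 276.26 t.

276 t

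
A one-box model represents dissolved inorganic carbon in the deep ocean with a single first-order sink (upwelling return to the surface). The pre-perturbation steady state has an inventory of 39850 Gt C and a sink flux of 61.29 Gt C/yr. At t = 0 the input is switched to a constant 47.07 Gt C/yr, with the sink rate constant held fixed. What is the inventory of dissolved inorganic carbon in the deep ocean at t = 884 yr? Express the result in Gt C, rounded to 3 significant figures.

The sink rate constant is k = F₀/M₀ = 61.29/39850 = 0.001538 yr⁻¹.
Solving dM/dt = F₁ − kM with M(0) = M₀ gives M(t) = F₁/k + (M₀ − F₁/k)·e^(−kt).
F₁/k = 47.07/0.001538 = 30604 Gt C; kt = 0.001538 × 884 = 1.360, e^(−kt) = 0.2568.
M(884) = 30604 + (39850 − 30604) × 0.2568 = 30604 + 2374 = 32978 Gt C.

33000 Gt C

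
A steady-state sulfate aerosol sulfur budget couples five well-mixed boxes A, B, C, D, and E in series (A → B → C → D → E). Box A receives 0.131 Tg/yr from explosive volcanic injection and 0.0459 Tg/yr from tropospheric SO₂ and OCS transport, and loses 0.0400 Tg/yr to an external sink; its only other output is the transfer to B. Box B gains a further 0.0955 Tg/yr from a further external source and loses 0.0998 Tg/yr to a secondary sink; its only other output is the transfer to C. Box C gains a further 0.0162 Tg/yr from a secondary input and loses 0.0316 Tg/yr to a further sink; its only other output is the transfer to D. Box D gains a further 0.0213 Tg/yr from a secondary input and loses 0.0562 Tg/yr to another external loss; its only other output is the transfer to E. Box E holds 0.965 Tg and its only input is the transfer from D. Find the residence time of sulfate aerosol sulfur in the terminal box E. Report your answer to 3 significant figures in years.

Box A: F(A→B) = (0.131 + 0.0459) − 0.0400 = 0.13690 Tg/yr.
Box B: F(B→C) = (0.13690 + 0.0955) − 0.0998 = 0.13260 Tg/yr.
Box C: F(C→D) = (0.13260 + 0.0162) − 0.0316 = 0.11720 Tg/yr.
Box D: F(D→E) = (0.11720 + 0.0213) − 0.0562 = 0.082300 Tg/yr.
Box E throughput = its input = 0.082300 Tg/yr; τ = 0.965 / 0.082300 = 11.73 yr.

11.7 yr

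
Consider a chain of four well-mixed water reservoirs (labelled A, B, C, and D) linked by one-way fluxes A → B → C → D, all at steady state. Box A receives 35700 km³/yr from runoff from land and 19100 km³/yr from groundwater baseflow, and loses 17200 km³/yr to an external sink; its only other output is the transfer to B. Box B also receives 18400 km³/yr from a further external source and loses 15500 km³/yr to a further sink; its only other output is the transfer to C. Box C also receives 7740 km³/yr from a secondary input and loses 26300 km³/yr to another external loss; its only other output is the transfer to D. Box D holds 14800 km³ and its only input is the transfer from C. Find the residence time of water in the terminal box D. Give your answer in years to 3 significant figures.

Box A: F(A→B) = (35700 + 19100) − 17200 = 37600 km³/yr.
Box B: F(B→C) = (37600 + 18400) − 15500 = 40500 km³/yr.
Box C: F(C→D) = (40500 + 7740) − 26300 = 21940 km³/yr.
Box D throughput = its input = 21940 km³/yr; τ = 14800 / 21940 = 0.6746 yr.

0.675 yr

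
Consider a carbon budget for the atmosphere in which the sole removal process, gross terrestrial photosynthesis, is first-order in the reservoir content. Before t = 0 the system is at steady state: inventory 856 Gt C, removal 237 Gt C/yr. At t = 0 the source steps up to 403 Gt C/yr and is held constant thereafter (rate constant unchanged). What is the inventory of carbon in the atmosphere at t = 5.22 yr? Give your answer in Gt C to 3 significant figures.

1310 Gt C

Residence time τ = M₀/F₀ = 3.612 yr. The eventual steady state is M_∞ = M₀·(F₁/F₀) = 856 × 403/237 = 1455.6 Gt C.
The anomaly ΔM(t) = M(t) − M_∞ decays as ΔM₀·e^(−t/τ) with ΔM₀ = 856 − 1455.6 = −599.6 Gt C.
At t = 5.22 yr, e^(−t/τ) = e^(−1.445) = 0.2357, so ΔM = −141.3 Gt C and M = 1455.6 − 141.3 = 1314.3 Gt C.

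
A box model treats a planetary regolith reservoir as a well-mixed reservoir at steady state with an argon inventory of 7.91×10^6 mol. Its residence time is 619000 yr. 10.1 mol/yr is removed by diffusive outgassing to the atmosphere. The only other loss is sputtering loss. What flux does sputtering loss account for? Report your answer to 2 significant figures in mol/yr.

Total removal F = M/τ = 7.91×10^6 / 619000 = 12.78 mol/yr.
Sputtering loss = F − (10.1) = 12.78 − 10.10 = 2.679 mol/yr.

2.7 mol/yr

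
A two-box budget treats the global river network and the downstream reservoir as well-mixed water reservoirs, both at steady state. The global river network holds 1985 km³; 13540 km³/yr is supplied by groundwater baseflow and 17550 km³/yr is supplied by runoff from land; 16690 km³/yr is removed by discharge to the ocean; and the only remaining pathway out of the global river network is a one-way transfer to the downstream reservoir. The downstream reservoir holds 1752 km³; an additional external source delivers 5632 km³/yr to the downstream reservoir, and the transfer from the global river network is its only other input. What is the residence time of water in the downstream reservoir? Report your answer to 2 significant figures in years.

0.087 yr

Balance the global river network: ΣF_in = 13540 + 17550 = 31090 km³/yr.
Transfer to the downstream reservoir = ΣF_in − (16690) = 14400 km³/yr.
Total input to the downstream reservoir = 14400 + 5632 = 20032 km³/yr; at steady state this equals its total output.
τ = M / F = 1752 / 20032 = 0.08746 yr.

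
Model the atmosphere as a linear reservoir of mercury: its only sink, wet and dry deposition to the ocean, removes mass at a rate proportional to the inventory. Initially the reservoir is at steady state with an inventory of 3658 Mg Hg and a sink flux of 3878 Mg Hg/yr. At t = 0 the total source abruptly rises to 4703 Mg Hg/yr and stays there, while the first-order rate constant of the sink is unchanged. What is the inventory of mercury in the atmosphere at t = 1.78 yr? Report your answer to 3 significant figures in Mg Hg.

The sink rate constant is k = F₀/M₀ = 3878/3658 = 1.060 yr⁻¹.
Solving dM/dt = F₁ − kM with M(0) = M₀ gives M(t) = F₁/k + (M₀ − F₁/k)·e^(−kt).
F₁/k = 4703/1.060 = 4436.2 Mg Hg; kt = 1.060 × 1.78 = 1.887, e^(−kt) = 0.1515.
M(1.78) = 4436.2 + (3658 − 4436.2) × 0.1515 = 4436.2 − 117.9 = 4318.3 Mg Hg.

4320 Mg Hg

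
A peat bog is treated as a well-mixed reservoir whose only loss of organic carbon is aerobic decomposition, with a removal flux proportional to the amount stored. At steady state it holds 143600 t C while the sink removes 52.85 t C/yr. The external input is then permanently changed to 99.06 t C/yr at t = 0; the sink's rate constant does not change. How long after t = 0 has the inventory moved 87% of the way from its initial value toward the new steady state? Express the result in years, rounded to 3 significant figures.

5540 yr

τ = M₀/F₀ = 143600/52.85 = 2717 yr.
The remaining gap fraction is e^(−t/τ); 87% covered ⇒ e^(−t/τ) = 0.130.
t = −τ ln(0.130) = 2717 × 2.040 = 5544 yr.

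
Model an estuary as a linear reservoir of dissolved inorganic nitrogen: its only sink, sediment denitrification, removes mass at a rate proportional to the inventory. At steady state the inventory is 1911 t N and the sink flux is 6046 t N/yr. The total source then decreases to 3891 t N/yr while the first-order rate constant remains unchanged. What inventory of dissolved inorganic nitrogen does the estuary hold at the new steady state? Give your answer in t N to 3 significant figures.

Rate constant k = F/M = 6046 / 1911 = 3.164 yr⁻¹.
At the new steady state, source = k·M_new ⇒ M_new = 3891 / 3.164 = 1230 t N.
(Equivalently M_new = M × F_new/F_old = 1911 × 3891/6046.)

1230 t N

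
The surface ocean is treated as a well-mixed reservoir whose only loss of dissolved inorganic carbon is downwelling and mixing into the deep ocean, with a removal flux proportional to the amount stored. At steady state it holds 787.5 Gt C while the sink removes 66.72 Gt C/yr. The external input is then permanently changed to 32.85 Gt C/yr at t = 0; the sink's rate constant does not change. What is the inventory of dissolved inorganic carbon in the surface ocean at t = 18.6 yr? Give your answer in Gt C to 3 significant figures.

470 Gt C

τ = M₀/F₀ = 787.5/66.72 = 11.80 yr; rate constant k = 1/τ.
New steady state M_∞ = F₁/k = F₁·τ = 32.85 × 11.80 = 387.73 Gt C.
M(t) = M_∞ + (M₀ − M_∞)·e^(−t/τ); t/τ = 18.6/11.80 = 1.576, so e^(−t/τ) = 0.2068.
M(t) = 387.73 + 399.8 × 0.2068 = 470.41 Gt C.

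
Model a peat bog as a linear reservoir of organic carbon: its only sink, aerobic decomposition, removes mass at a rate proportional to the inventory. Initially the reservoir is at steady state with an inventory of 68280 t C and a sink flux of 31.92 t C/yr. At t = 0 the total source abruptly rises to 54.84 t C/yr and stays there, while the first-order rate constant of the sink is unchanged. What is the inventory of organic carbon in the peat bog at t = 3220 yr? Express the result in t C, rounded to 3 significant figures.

106000 t C

The sink rate constant is k = F₀/M₀ = 31.92/68280 = 0.0004675 yr⁻¹.
Solving dM/dt = F₁ − kM with M(0) = M₀ gives M(t) = F₁/k + (M₀ − F₁/k)·e^(−kt).
F₁/k = 54.84/0.0004675 = 117310 t C; kt = 0.0004675 × 3220 = 1.505, e^(−kt) = 0.2219.
M(3220) = 117310 + (68280 − 117310) × 0.2219 = 117310 − 10880 = 106430 t C.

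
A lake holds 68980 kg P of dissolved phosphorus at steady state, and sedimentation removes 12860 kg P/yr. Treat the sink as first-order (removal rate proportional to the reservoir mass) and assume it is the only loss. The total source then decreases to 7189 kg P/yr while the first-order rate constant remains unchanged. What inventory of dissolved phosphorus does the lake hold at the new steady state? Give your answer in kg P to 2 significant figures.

Rate constant k = F/M = 12860 / 68980 = 0.1864 yr⁻¹.
At the new steady state, source = k·M_new ⇒ M_new = 7189 / 0.1864 = 38560 kg P.
(Equivalently M_new = M × F_new/F_old = 68980 × 7189/12860.)

39000 kg P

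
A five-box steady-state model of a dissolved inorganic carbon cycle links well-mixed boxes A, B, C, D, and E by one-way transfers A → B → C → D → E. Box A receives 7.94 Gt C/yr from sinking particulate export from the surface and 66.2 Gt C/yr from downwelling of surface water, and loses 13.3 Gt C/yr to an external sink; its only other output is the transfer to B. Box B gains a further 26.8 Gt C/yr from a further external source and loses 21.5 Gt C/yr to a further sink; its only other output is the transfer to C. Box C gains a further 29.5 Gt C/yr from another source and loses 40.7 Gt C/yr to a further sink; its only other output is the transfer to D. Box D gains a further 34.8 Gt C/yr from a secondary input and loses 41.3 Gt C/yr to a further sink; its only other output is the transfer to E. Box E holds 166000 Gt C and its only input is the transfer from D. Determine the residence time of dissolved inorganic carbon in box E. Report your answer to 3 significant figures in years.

Box A: F(A→B) = (7.94 + 66.2) − 13.3 = 60.840 Gt C/yr.
Box B: F(B→C) = (60.840 + 26.8) − 21.5 = 66.140 Gt C/yr.
Box C: F(C→D) = (66.140 + 29.5) − 40.7 = 54.940 Gt C/yr.
Box D: F(D→E) = (54.940 + 34.8) − 41.3 = 48.440 Gt C/yr.
Box E throughput = its input = 48.440 Gt C/yr; τ = 166000 / 48.440 = 3427 yr.

3430 yr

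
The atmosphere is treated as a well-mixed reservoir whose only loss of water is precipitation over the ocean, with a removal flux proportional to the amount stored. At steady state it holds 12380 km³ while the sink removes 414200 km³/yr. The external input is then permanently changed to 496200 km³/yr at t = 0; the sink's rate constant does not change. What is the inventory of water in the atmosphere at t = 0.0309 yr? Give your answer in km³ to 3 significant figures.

14000 km³

The sink rate constant is k = F₀/M₀ = 414200/12380 = 33.46 yr⁻¹.
Solving dM/dt = F₁ − kM with M(0) = M₀ gives M(t) = F₁/k + (M₀ − F₁/k)·e^(−kt).
F₁/k = 496200/33.46 = 14831 km³; kt = 33.46 × 0.0309 = 1.034, e^(−kt) = 0.3556.
M(0.0309) = 14831 + (12380 − 14831) × 0.3556 = 14831 − 871.6 = 13959 km³.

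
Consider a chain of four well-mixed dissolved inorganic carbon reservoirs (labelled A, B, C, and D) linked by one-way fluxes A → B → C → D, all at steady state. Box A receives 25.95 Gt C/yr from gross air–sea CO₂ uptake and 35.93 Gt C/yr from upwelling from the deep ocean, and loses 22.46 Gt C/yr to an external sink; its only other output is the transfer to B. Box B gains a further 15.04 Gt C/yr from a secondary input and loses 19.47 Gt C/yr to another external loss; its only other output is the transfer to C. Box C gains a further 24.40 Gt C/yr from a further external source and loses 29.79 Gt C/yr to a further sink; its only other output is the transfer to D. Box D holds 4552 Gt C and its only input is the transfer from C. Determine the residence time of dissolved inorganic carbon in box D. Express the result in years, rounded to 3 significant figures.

154 yr

Box A: F(A→B) = (25.95 + 35.93) − 22.46 = 39.420 Gt C/yr.
Box B: F(B→C) = (39.420 + 15.04) − 19.47 = 34.990 Gt C/yr.
Box C: F(C→D) = (34.990 + 24.40) − 29.79 = 29.600 Gt C/yr.
Box D throughput = its input = 29.600 Gt C/yr; τ = 4552 / 29.600 = 153.8 yr.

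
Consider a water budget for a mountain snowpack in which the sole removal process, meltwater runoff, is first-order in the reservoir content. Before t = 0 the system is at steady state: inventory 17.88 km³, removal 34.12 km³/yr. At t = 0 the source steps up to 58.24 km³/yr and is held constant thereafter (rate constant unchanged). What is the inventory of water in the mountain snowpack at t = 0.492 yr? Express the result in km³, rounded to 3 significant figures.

25.6 km³

τ = M₀/F₀ = 17.88/34.12 = 0.5240 yr; rate constant k = 1/τ.
New steady state M_∞ = F₁/k = F₁·τ = 58.24 × 0.5240 = 30.520 km³.
M(t) = M_∞ + (M₀ − M_∞)·e^(−t/τ); t/τ = 0.492/0.5240 = 0.9389, so e^(−t/τ) = 0.3911.
M(t) = 30.520 − 12.64 × 0.3911 = 25.577 km³.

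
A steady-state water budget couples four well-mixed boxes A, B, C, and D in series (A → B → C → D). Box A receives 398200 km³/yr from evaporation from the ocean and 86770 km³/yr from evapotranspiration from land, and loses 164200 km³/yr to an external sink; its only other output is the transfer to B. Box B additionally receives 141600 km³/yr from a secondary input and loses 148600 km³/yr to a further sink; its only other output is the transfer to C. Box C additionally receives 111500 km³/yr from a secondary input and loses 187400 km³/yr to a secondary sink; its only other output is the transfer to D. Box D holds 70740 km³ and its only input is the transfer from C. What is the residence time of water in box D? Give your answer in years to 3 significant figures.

Box A: F(A→B) = (398200 + 86770) − 164200 = 320770 km³/yr.
Box B: F(B→C) = (320770 + 141600) − 148600 = 313770 km³/yr.
Box C: F(C→D) = (313770 + 111500) − 187400 = 237870 km³/yr.
Box D throughput = its input = 237870 km³/yr; τ = 70740 / 237870 = 0.2974 yr.

0.297 yr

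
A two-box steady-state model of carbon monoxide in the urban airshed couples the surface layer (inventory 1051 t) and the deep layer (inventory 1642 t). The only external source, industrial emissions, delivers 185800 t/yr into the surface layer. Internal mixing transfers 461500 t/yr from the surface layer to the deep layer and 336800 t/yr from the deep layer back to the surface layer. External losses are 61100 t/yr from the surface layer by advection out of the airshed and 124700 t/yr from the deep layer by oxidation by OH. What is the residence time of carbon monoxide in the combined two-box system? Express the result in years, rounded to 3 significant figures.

Residence time in the combined system uses the total inventory and the total *external* removal — internal exchanges between the two boxes cancel.
M_total = 1051 + 1642 = 2693.0 t.
ΣF_external_out = 61100 + 124700 = 185800 t/yr.
τ = M_total / ΣF_ext = 2693.0 / 185800 = 0.01449 yr.

0.0145 yr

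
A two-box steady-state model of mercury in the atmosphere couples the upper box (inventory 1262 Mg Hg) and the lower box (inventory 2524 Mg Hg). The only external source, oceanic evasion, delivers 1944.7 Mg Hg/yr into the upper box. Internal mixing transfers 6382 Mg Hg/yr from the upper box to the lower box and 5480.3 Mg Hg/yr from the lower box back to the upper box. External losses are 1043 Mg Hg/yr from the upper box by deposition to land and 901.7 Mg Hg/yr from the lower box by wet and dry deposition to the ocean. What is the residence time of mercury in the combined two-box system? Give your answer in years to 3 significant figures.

1.95 yr

For the system as a whole, the A↔B exchange is internal and contributes nothing to the throughput; only the external sinks remove mass.
M_total = 1262 + 2524 = 3786.0 Mg Hg.
ΣF_external_out = 1043 + 901.7 = 1944.7 Mg Hg/yr.
τ = M_total / ΣF_ext = 3786.0 / 1944.7 = 1.947 yr.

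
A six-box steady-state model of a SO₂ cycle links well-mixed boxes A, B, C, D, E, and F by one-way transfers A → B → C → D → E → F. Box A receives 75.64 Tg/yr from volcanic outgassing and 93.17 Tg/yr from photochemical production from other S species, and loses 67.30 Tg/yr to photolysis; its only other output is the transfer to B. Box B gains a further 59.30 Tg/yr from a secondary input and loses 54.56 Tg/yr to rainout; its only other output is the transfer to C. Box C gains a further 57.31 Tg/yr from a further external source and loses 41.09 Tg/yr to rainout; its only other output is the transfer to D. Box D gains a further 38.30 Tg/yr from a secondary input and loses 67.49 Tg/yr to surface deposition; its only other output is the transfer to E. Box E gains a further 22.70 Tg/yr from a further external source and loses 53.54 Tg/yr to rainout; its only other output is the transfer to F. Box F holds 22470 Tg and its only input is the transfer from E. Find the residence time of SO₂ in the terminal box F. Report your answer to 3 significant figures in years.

360 yr

Box A: F(A→B) = (75.64 + 93.17) − 67.30 = 101.51 Tg/yr.
Box B: F(B→C) = (101.51 + 59.30) − 54.56 = 106.25 Tg/yr.
Box C: F(C→D) = (106.25 + 57.31) − 41.09 = 122.47 Tg/yr.
Box D: F(D→E) = (122.47 + 38.30) − 67.49 = 93.280 Tg/yr.
Box E: F(E→F) = (93.280 + 22.70) − 53.54 = 62.440 Tg/yr.
Box F throughput = its input = 62.440 Tg/yr; τ = 22470 / 62.440 = 359.9 yr.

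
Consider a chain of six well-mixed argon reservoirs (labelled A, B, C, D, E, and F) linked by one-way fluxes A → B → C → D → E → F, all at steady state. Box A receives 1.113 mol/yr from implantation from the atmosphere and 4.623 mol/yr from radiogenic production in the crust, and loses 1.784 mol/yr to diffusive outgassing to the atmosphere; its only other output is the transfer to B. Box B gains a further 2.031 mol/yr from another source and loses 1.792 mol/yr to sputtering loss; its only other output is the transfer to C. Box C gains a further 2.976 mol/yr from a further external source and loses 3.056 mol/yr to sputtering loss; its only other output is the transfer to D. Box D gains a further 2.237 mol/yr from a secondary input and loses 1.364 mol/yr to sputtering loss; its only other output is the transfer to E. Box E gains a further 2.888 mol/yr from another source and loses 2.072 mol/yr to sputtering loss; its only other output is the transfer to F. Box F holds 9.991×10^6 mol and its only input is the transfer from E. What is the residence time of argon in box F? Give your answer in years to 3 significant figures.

1.72×10^6 yr

Box A: F(A→B) = (1.113 + 4.623) − 1.784 = 3.9520 mol/yr.
Box B: F(B→C) = (3.9520 + 2.031) − 1.792 = 4.1910 mol/yr.
Box C: F(C→D) = (4.1910 + 2.976) − 3.056 = 4.1110 mol/yr.
Box D: F(D→E) = (4.1110 + 2.237) − 1.364 = 4.9840 mol/yr.
Box E: F(E→F) = (4.9840 + 2.888) − 2.072 = 5.8000 mol/yr.
Box F throughput = its input = 5.8000 mol/yr; τ = 9.991×10^6 / 5.8000 = 1.723×10^6 yr.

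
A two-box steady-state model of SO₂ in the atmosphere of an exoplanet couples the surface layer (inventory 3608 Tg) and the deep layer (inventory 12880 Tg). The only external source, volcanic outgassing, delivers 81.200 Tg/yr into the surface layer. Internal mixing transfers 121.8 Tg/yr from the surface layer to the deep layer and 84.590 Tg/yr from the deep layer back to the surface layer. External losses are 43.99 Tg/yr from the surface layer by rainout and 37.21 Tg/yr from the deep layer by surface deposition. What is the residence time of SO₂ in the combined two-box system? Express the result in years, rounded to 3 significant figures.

203 yr

For the system as a whole, the A↔B exchange is internal and contributes nothing to the throughput; only the external sinks remove mass.
M_total = 3608 + 12880 = 16488 Tg.
ΣF_external_out = 43.99 + 37.21 = 81.200 Tg/yr.
τ = M_total / ΣF_ext = 16488 / 81.200 = 203.1 yr.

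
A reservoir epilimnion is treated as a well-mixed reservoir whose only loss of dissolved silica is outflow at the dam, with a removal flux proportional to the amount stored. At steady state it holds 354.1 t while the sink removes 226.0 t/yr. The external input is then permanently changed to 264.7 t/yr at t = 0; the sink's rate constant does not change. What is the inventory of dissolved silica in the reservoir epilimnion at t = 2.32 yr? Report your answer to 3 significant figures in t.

Residence time τ = M₀/F₀ = 1.567 yr. The eventual steady state is M_∞ = M₀·(F₁/F₀) = 354.1 × 264.7/226.0 = 414.74 t.
The anomaly ΔM(t) = M(t) − M_∞ decays as ΔM₀·e^(−t/τ) with ΔM₀ = 354.1 − 414.74 = −60.64 t.
At t = 2.32 yr, e^(−t/τ) = e^(−1.481) = 0.2275, so ΔM = −13.79 t and M = 414.74 − 13.79 = 400.94 t.

401 t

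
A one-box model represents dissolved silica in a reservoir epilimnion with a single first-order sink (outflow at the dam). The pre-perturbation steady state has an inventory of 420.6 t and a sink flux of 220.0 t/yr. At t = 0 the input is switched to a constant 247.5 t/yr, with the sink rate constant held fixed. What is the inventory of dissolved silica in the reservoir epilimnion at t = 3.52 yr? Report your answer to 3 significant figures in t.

465 t

The sink rate constant is k = F₀/M₀ = 220.0/420.6 = 0.5231 yr⁻¹.
Solving dM/dt = F₁ − kM with M(0) = M₀ gives M(t) = F₁/k + (M₀ − F₁/k)·e^(−kt).
F₁/k = 247.5/0.5231 = 473.18 t; kt = 0.5231 × 3.52 = 1.841, e^(−kt) = 0.1586.
M(3.52) = 473.18 + (420.6 − 473.18) × 0.1586 = 473.18 − 8.340 = 464.84 t.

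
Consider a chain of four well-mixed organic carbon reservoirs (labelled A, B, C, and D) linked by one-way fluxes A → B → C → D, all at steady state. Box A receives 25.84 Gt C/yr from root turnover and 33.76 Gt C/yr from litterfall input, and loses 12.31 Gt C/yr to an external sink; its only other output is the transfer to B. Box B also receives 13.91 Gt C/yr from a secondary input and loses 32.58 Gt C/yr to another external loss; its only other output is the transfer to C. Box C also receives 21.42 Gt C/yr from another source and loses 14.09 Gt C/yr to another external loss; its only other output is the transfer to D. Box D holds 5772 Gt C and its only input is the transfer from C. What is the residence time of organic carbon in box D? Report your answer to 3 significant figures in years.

161 yr

Box A: F(A→B) = (25.84 + 33.76) − 12.31 = 47.290 Gt C/yr.
Box B: F(B→C) = (47.290 + 13.91) − 32.58 = 28.620 Gt C/yr.
Box C: F(C→D) = (28.620 + 21.42) − 14.09 = 35.950 Gt C/yr.
Box D throughput = its input = 35.950 Gt C/yr; τ = 5772 / 35.950 = 160.6 yr.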